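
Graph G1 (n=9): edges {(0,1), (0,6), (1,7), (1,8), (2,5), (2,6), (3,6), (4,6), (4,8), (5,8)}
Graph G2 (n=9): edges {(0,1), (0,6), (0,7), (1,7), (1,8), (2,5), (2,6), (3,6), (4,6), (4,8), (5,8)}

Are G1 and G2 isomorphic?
No, not isomorphic

The graphs are NOT isomorphic.

Counting edges: G1 has 10 edge(s); G2 has 11 edge(s).
Edge count is an isomorphism invariant (a bijection on vertices induces a bijection on edges), so differing edge counts rule out isomorphism.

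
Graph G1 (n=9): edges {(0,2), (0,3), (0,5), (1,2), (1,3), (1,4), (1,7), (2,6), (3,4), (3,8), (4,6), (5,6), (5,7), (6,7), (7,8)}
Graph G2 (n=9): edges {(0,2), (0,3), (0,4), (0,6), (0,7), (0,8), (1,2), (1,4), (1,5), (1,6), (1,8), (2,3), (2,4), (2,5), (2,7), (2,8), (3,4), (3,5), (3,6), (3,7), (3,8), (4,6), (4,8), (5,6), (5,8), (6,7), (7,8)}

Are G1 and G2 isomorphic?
No, not isomorphic

The graphs are NOT isomorphic.

Counting triangles (3-cliques): G1 has 2, G2 has 32.
Triangle count is an isomorphism invariant, so differing triangle counts rule out isomorphism.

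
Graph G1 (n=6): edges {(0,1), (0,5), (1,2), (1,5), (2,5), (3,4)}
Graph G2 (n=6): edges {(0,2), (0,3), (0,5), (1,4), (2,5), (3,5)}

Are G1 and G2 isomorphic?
Yes, isomorphic

The graphs are isomorphic.
One valid mapping φ: V(G1) → V(G2): 0→2, 1→0, 2→3, 3→1, 4→4, 5→5

Verify φ preserves adjacency — for each edge of G1, its image is an edge of G2:
  (0,1) → (φ(0),φ(1)) = (0,2) ∈ E(G2) ✓
  (0,5) → (φ(0),φ(5)) = (2,5) ∈ E(G2) ✓
  (1,2) → (φ(1),φ(2)) = (0,3) ∈ E(G2) ✓
  (1,5) → (φ(1),φ(5)) = (0,5) ∈ E(G2) ✓
  (2,5) → (φ(2),φ(5)) = (3,5) ∈ E(G2) ✓
  (3,4) → (φ(3),φ(4)) = (1,4) ∈ E(G2) ✓
All 6 edges of G1 map to edges of G2, and |E(G1)| = |E(G2)| = 6, so φ is a bijection on edges as well as vertices. Hence G1 ≅ G2.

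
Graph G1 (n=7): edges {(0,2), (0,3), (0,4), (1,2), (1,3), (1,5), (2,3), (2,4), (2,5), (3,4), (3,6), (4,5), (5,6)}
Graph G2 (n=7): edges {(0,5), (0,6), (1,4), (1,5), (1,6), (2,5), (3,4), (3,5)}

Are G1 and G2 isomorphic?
No, not isomorphic

The graphs are NOT isomorphic.

Counting triangles (3-cliques): G1 has 7, G2 has 0.
Triangle count is an isomorphism invariant, so differing triangle counts rule out isomorphism.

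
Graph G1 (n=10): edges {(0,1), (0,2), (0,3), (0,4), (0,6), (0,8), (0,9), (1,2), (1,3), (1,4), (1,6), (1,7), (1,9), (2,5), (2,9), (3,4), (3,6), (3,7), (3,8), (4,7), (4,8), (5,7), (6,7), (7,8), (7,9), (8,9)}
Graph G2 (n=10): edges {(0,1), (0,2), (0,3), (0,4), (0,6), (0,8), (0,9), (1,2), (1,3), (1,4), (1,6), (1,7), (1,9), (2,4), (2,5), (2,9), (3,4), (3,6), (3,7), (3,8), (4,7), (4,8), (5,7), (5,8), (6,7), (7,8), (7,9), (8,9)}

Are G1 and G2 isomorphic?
No, not isomorphic

The graphs are NOT isomorphic.

Counting edges: G1 has 26 edge(s); G2 has 28 edge(s).
Edge count is an isomorphism invariant (a bijection on vertices induces a bijection on edges), so differing edge counts rule out isomorphism.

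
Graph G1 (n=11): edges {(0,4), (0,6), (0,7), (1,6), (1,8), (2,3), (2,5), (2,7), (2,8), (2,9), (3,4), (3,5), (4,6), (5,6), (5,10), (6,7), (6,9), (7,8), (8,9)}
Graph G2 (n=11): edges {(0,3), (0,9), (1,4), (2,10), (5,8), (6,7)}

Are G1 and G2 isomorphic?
No, not isomorphic

The graphs are NOT isomorphic.

Connected components of G1: 1 component(s) with vertex sets [[0, 1, 2, 3, 4, 5, 6, 7, 8, 9, 10]], sizes [11].
Connected components of G2: 5 component(s) with vertex sets [[1, 4], [2, 10], [5, 8], [6, 7], [0, 3, 9]], sizes [2, 2, 2, 2, 3].
The number of connected components (and the multiset of component sizes) is an isomorphism invariant — an isomorphism maps each component of G1 bijectively onto a component of G2. Since G1 has 1 component(s) and G2 has 5, they cannot be isomorphic.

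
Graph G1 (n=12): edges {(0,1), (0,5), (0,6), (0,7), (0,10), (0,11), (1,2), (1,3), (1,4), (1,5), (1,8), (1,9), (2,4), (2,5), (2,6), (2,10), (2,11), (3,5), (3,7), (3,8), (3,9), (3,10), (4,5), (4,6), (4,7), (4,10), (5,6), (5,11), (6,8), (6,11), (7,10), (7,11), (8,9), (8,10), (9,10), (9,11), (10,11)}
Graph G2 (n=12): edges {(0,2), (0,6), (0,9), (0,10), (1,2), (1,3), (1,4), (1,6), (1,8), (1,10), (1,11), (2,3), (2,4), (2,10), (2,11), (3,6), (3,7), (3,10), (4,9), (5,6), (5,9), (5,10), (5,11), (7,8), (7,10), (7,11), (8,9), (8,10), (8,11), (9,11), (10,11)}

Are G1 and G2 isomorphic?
No, not isomorphic

The graphs are NOT isomorphic.

Counting triangles (3-cliques): G1 has 31, G2 has 20.
Triangle count is an isomorphism invariant, so differing triangle counts rule out isomorphism.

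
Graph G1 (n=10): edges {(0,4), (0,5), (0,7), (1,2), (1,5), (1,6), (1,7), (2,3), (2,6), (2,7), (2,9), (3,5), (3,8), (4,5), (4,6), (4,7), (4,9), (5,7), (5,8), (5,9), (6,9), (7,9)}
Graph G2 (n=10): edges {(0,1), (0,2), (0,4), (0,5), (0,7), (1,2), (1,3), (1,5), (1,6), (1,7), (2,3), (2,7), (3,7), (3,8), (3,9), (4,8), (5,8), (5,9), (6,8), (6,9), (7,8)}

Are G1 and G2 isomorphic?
No, not isomorphic

The graphs are NOT isomorphic.

Counting triangles (3-cliques): G1 has 14, G2 has 9.
Triangle count is an isomorphism invariant, so differing triangle counts rule out isomorphism.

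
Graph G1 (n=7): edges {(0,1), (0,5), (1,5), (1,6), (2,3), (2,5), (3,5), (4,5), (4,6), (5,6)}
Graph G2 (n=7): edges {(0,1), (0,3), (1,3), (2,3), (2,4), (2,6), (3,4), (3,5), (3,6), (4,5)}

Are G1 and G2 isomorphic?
Yes, isomorphic

The graphs are isomorphic.
One valid mapping φ: V(G1) → V(G2): 0→5, 1→4, 2→0, 3→1, 4→6, 5→3, 6→2

Verify φ preserves adjacency — for each edge of G1, its image is an edge of G2:
  (0,1) → (φ(0),φ(1)) = (4,5) ∈ E(G2) ✓
  (0,5) → (φ(0),φ(5)) = (3,5) ∈ E(G2) ✓
  (1,5) → (φ(1),φ(5)) = (3,4) ∈ E(G2) ✓
  (1,6) → (φ(1),φ(6)) = (2,4) ∈ E(G2) ✓
  (2,3) → (φ(2),φ(3)) = (0,1) ∈ E(G2) ✓
  (2,5) → (φ(2),φ(5)) = (0,3) ∈ E(G2) ✓
  (3,5) → (φ(3),φ(5)) = (1,3) ∈ E(G2) ✓
  (4,5) → (φ(4),φ(5)) = (3,6) ∈ E(G2) ✓
  (4,6) → (φ(4),φ(6)) = (2,6) ∈ E(G2) ✓
  (5,6) → (φ(5),φ(6)) = (2,3) ∈ E(G2) ✓
All 10 edges of G1 map to edges of G2, and |E(G1)| = |E(G2)| = 10, so φ is a bijection on edges as well as vertices. Hence G1 ≅ G2.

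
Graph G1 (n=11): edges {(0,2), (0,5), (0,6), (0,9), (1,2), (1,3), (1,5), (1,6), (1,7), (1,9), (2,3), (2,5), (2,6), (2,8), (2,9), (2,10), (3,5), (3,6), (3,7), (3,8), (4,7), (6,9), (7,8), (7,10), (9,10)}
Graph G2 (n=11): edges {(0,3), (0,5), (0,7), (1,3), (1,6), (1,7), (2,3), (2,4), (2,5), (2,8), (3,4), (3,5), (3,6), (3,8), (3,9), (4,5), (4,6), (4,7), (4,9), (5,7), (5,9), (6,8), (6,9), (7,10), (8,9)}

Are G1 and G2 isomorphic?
Yes, isomorphic

The graphs are isomorphic.
One valid mapping φ: V(G1) → V(G2): 0→8, 1→4, 2→3, 3→5, 4→10, 5→2, 6→9, 7→7, 8→0, 9→6, 10→1

Verify φ preserves adjacency — for each edge of G1, its image is an edge of G2:
  (0,2) → (φ(0),φ(2)) = (3,8) ∈ E(G2) ✓
  (0,5) → (φ(0),φ(5)) = (2,8) ∈ E(G2) ✓
  (0,6) → (φ(0),φ(6)) = (8,9) ∈ E(G2) ✓
  (0,9) → (φ(0),φ(9)) = (6,8) ∈ E(G2) ✓
  (1,2) → (φ(1),φ(2)) = (3,4) ∈ E(G2) ✓
  (1,3) → (φ(1),φ(3)) = (4,5) ∈ E(G2) ✓
  (1,5) → (φ(1),φ(5)) = (2,4) ∈ E(G2) ✓
  (1,6) → (φ(1),φ(6)) = (4,9) ∈ E(G2) ✓
  (1,7) → (φ(1),φ(7)) = (4,7) ∈ E(G2) ✓
  (1,9) → (φ(1),φ(9)) = (4,6) ∈ E(G2) ✓
  (2,3) → (φ(2),φ(3)) = (3,5) ∈ E(G2) ✓
  (2,5) → (φ(2),φ(5)) = (2,3) ∈ E(G2) ✓
  (2,6) → (φ(2),φ(6)) = (3,9) ∈ E(G2) ✓
  (2,8) → (φ(2),φ(8)) = (0,3) ∈ E(G2) ✓
  (2,9) → (φ(2),φ(9)) = (3,6) ∈ E(G2) ✓
  (2,10) → (φ(2),φ(10)) = (1,3) ∈ E(G2) ✓
  (3,5) → (φ(3),φ(5)) = (2,5) ∈ E(G2) ✓
  (3,6) → (φ(3),φ(6)) = (5,9) ∈ E(G2) ✓
  (3,7) → (φ(3),φ(7)) = (5,7) ∈ E(G2) ✓
  (3,8) → (φ(3),φ(8)) = (0,5) ∈ E(G2) ✓
  (4,7) → (φ(4),φ(7)) = (7,10) ∈ E(G2) ✓
  (6,9) → (φ(6),φ(9)) = (6,9) ∈ E(G2) ✓
  (7,8) → (φ(7),φ(8)) = (0,7) ∈ E(G2) ✓
  (7,10) → (φ(7),φ(10)) = (1,7) ∈ E(G2) ✓
  (9,10) → (φ(9),φ(10)) = (1,6) ∈ E(G2) ✓
All 25 edges of G1 map to edges of G2, and |E(G1)| = |E(G2)| = 25, so φ is a bijection on edges as well as vertices. Hence G1 ≅ G2.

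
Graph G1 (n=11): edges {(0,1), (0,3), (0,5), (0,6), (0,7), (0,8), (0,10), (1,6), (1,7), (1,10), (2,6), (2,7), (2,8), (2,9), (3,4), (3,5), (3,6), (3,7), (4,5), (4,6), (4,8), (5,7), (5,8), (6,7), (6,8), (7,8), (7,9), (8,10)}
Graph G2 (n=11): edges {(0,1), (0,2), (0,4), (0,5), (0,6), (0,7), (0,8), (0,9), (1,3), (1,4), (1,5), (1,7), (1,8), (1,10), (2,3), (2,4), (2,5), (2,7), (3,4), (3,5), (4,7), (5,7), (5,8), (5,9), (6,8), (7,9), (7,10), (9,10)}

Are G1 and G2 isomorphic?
Yes, isomorphic

The graphs are isomorphic.
One valid mapping φ: V(G1) → V(G2): 0→7, 1→9, 2→8, 3→2, 4→3, 5→4, 6→5, 7→0, 8→1, 9→6, 10→10

Verify φ preserves adjacency — for each edge of G1, its image is an edge of G2:
  (0,1) → (φ(0),φ(1)) = (7,9) ∈ E(G2) ✓
  (0,3) → (φ(0),φ(3)) = (2,7) ∈ E(G2) ✓
  (0,5) → (φ(0),φ(5)) = (4,7) ∈ E(G2) ✓
  (0,6) → (φ(0),φ(6)) = (5,7) ∈ E(G2) ✓
  (0,7) → (φ(0),φ(7)) = (0,7) ∈ E(G2) ✓
  (0,8) → (φ(0),φ(8)) = (1,7) ∈ E(G2) ✓
  (0,10) → (φ(0),φ(10)) = (7,10) ∈ E(G2) ✓
  (1,6) → (φ(1),φ(6)) = (5,9) ∈ E(G2) ✓
  (1,7) → (φ(1),φ(7)) = (0,9) ∈ E(G2) ✓
  (1,10) → (φ(1),φ(10)) = (9,10) ∈ E(G2) ✓
  (2,6) → (φ(2),φ(6)) = (5,8) ∈ E(G2) ✓
  (2,7) → (φ(2),φ(7)) = (0,8) ∈ E(G2) ✓
  (2,8) → (φ(2),φ(8)) = (1,8) ∈ E(G2) ✓
  (2,9) → (φ(2),φ(9)) = (6,8) ∈ E(G2) ✓
  (3,4) → (φ(3),φ(4)) = (2,3) ∈ E(G2) ✓
  (3,5) → (φ(3),φ(5)) = (2,4) ∈ E(G2) ✓
  (3,6) → (φ(3),φ(6)) = (2,5) ∈ E(G2) ✓
  (3,7) → (φ(3),φ(7)) = (0,2) ∈ E(G2) ✓
  (4,5) → (φ(4),φ(5)) = (3,4) ∈ E(G2) ✓
  (4,6) → (φ(4),φ(6)) = (3,5) ∈ E(G2) ✓
  (4,8) → (φ(4),φ(8)) = (1,3) ∈ E(G2) ✓
  (5,7) → (φ(5),φ(7)) = (0,4) ∈ E(G2) ✓
  (5,8) → (φ(5),φ(8)) = (1,4) ∈ E(G2) ✓
  (6,7) → (φ(6),φ(7)) = (0,5) ∈ E(G2) ✓
  (6,8) → (φ(6),φ(8)) = (1,5) ∈ E(G2) ✓
  (7,8) → (φ(7),φ(8)) = (0,1) ∈ E(G2) ✓
  (7,9) → (φ(7),φ(9)) = (0,6) ∈ E(G2) ✓
  (8,10) → (φ(8),φ(10)) = (1,10) ∈ E(G2) ✓
All 28 edges of G1 map to edges of G2, and |E(G1)| = |E(G2)| = 28, so φ is a bijection on edges as well as vertices. Hence G1 ≅ G2.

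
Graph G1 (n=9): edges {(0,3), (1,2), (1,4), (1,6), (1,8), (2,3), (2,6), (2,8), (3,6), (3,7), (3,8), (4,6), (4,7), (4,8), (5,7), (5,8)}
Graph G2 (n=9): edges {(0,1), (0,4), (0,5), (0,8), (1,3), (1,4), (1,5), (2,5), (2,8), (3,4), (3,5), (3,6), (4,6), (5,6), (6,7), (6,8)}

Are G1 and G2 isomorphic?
Yes, isomorphic

The graphs are isomorphic.
One valid mapping φ: V(G1) → V(G2): 0→7, 1→1, 2→3, 3→6, 4→0, 5→2, 6→4, 7→8, 8→5

Verify φ preserves adjacency — for each edge of G1, its image is an edge of G2:
  (0,3) → (φ(0),φ(3)) = (6,7) ∈ E(G2) ✓
  (1,2) → (φ(1),φ(2)) = (1,3) ∈ E(G2) ✓
  (1,4) → (φ(1),φ(4)) = (0,1) ∈ E(G2) ✓
  (1,6) → (φ(1),φ(6)) = (1,4) ∈ E(G2) ✓
  (1,8) → (φ(1),φ(8)) = (1,5) ∈ E(G2) ✓
  (2,3) → (φ(2),φ(3)) = (3,6) ∈ E(G2) ✓
  (2,6) → (φ(2),φ(6)) = (3,4) ∈ E(G2) ✓
  (2,8) → (φ(2),φ(8)) = (3,5) ∈ E(G2) ✓
  (3,6) → (φ(3),φ(6)) = (4,6) ∈ E(G2) ✓
  (3,7) → (φ(3),φ(7)) = (6,8) ∈ E(G2) ✓
  (3,8) → (φ(3),φ(8)) = (5,6) ∈ E(G2) ✓
  (4,6) → (φ(4),φ(6)) = (0,4) ∈ E(G2) ✓
  (4,7) → (φ(4),φ(7)) = (0,8) ∈ E(G2) ✓
  (4,8) → (φ(4),φ(8)) = (0,5) ∈ E(G2) ✓
  (5,7) → (φ(5),φ(7)) = (2,8) ∈ E(G2) ✓
  (5,8) → (φ(5),φ(8)) = (2,5) ∈ E(G2) ✓
All 16 edges of G1 map to edges of G2, and |E(G1)| = |E(G2)| = 16, so φ is a bijection on edges as well as vertices. Hence G1 ≅ G2.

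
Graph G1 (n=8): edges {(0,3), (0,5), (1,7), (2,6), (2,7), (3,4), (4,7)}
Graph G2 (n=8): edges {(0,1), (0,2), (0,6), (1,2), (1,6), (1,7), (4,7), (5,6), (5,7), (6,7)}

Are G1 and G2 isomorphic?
No, not isomorphic

The graphs are NOT isomorphic.

Connected components of G1: 1 component(s) with vertex sets [[0, 1, 2, 3, 4, 5, 6, 7]], sizes [8].
Connected components of G2: 2 component(s) with vertex sets [[3], [0, 1, 2, 4, 5, 6, 7]], sizes [1, 7].
The number of connected components (and the multiset of component sizes) is an isomorphism invariant — an isomorphism maps each component of G1 bijectively onto a component of G2. Since G1 has 1 component(s) and G2 has 2, they cannot be isomorphic.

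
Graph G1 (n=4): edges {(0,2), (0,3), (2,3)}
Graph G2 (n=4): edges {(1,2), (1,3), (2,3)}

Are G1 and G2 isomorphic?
Yes, isomorphic

The graphs are isomorphic.
One valid mapping φ: V(G1) → V(G2): 0→2, 1→0, 2→1, 3→3

Verify φ preserves adjacency — for each edge of G1, its image is an edge of G2:
  (0,2) → (φ(0),φ(2)) = (1,2) ∈ E(G2) ✓
  (0,3) → (φ(0),φ(3)) = (2,3) ∈ E(G2) ✓
  (2,3) → (φ(2),φ(3)) = (1,3) ∈ E(G2) ✓
All 3 edges of G1 map to edges of G2, and |E(G1)| = |E(G2)| = 3, so φ is a bijection on edges as well as vertices. Hence G1 ≅ G2.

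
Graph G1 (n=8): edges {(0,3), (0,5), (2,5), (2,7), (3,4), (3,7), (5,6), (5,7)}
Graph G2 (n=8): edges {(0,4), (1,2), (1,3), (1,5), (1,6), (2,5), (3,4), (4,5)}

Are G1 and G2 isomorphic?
Yes, isomorphic

The graphs are isomorphic.
One valid mapping φ: V(G1) → V(G2): 0→3, 1→7, 2→2, 3→4, 4→0, 5→1, 6→6, 7→5

Verify φ preserves adjacency — for each edge of G1, its image is an edge of G2:
  (0,3) → (φ(0),φ(3)) = (3,4) ∈ E(G2) ✓
  (0,5) → (φ(0),φ(5)) = (1,3) ∈ E(G2) ✓
  (2,5) → (φ(2),φ(5)) = (1,2) ∈ E(G2) ✓
  (2,7) → (φ(2),φ(7)) = (2,5) ∈ E(G2) ✓
  (3,4) → (φ(3),φ(4)) = (0,4) ∈ E(G2) ✓
  (3,7) → (φ(3),φ(7)) = (4,5) ∈ E(G2) ✓
  (5,6) → (φ(5),φ(6)) = (1,6) ∈ E(G2) ✓
  (5,7) → (φ(5),φ(7)) = (1,5) ∈ E(G2) ✓
All 8 edges of G1 map to edges of G2, and |E(G1)| = |E(G2)| = 8, so φ is a bijection on edges as well as vertices. Hence G1 ≅ G2.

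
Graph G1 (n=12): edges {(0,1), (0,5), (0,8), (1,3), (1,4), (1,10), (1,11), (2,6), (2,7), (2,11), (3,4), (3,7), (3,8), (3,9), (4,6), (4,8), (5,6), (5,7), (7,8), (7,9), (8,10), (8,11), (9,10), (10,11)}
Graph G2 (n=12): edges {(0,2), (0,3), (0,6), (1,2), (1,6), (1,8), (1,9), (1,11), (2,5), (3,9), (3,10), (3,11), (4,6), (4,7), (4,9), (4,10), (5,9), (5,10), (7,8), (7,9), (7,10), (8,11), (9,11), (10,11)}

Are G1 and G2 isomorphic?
Yes, isomorphic

The graphs are isomorphic.
One valid mapping φ: V(G1) → V(G2): 0→5, 1→10, 2→6, 3→11, 4→3, 5→2, 6→0, 7→1, 8→9, 9→8, 10→7, 11→4

Verify φ preserves adjacency — for each edge of G1, its image is an edge of G2:
  (0,1) → (φ(0),φ(1)) = (5,10) ∈ E(G2) ✓
  (0,5) → (φ(0),φ(5)) = (2,5) ∈ E(G2) ✓
  (0,8) → (φ(0),φ(8)) = (5,9) ∈ E(G2) ✓
  (1,3) → (φ(1),φ(3)) = (10,11) ∈ E(G2) ✓
  (1,4) → (φ(1),φ(4)) = (3,10) ∈ E(G2) ✓
  (1,10) → (φ(1),φ(10)) = (7,10) ∈ E(G2) ✓
  (1,11) → (φ(1),φ(11)) = (4,10) ∈ E(G2) ✓
  (2,6) → (φ(2),φ(6)) = (0,6) ∈ E(G2) ✓
  (2,7) → (φ(2),φ(7)) = (1,6) ∈ E(G2) ✓
  (2,11) → (φ(2),φ(11)) = (4,6) ∈ E(G2) ✓
  (3,4) → (φ(3),φ(4)) = (3,11) ∈ E(G2) ✓
  (3,7) → (φ(3),φ(7)) = (1,11) ∈ E(G2) ✓
  (3,8) → (φ(3),φ(8)) = (9,11) ∈ E(G2) ✓
  (3,9) → (φ(3),φ(9)) = (8,11) ∈ E(G2) ✓
  (4,6) → (φ(4),φ(6)) = (0,3) ∈ E(G2) ✓
  (4,8) → (φ(4),φ(8)) = (3,9) ∈ E(G2) ✓
  (5,6) → (φ(5),φ(6)) = (0,2) ∈ E(G2) ✓
  (5,7) → (φ(5),φ(7)) = (1,2) ∈ E(G2) ✓
  (7,8) → (φ(7),φ(8)) = (1,9) ∈ E(G2) ✓
  (7,9) → (φ(7),φ(9)) = (1,8) ∈ E(G2) ✓
  (8,10) → (φ(8),φ(10)) = (7,9) ∈ E(G2) ✓
  (8,11) → (φ(8),φ(11)) = (4,9) ∈ E(G2) ✓
  (9,10) → (φ(9),φ(10)) = (7,8) ∈ E(G2) ✓
  (10,11) → (φ(10),φ(11)) = (4,7) ∈ E(G2) ✓
All 24 edges of G1 map to edges of G2, and |E(G1)| = |E(G2)| = 24, so φ is a bijection on edges as well as vertices. Hence G1 ≅ G2.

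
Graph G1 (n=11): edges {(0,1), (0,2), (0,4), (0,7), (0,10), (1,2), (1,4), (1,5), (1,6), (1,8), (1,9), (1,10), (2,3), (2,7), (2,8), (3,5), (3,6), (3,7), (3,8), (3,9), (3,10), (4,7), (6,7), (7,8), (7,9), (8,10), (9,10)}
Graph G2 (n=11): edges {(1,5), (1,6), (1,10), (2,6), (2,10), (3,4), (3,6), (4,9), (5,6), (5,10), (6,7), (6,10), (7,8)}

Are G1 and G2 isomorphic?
No, not isomorphic

The graphs are NOT isomorphic.

Connected components of G1: 1 component(s) with vertex sets [[0, 1, 2, 3, 4, 5, 6, 7, 8, 9, 10]], sizes [11].
Connected components of G2: 2 component(s) with vertex sets [[0], [1, 2, 3, 4, 5, 6, 7, 8, 9, 10]], sizes [1, 10].
The number of connected components (and the multiset of component sizes) is an isomorphism invariant — an isomorphism maps each component of G1 bijectively onto a component of G2. Since G1 has 1 component(s) and G2 has 2, they cannot be isomorphic.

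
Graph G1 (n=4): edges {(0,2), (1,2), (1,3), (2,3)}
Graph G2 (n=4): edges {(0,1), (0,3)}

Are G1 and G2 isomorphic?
No, not isomorphic

The graphs are NOT isomorphic.

Degrees in G1: deg(0)=1, deg(1)=2, deg(2)=3, deg(3)=2.
Sorted degree sequence of G1: [3, 2, 2, 1].
Degrees in G2: deg(0)=2, deg(1)=1, deg(2)=0, deg(3)=1.
Sorted degree sequence of G2: [2, 1, 1, 0].
The (sorted) degree sequence is an isomorphism invariant, so since G1 and G2 have different degree sequences they cannot be isomorphic.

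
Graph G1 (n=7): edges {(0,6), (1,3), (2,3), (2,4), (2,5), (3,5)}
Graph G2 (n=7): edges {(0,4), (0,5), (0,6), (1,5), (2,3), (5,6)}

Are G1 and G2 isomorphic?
Yes, isomorphic

The graphs are isomorphic.
One valid mapping φ: V(G1) → V(G2): 0→3, 1→4, 2→5, 3→0, 4→1, 5→6, 6→2

Verify φ preserves adjacency — for each edge of G1, its image is an edge of G2:
  (0,6) → (φ(0),φ(6)) = (2,3) ∈ E(G2) ✓
  (1,3) → (φ(1),φ(3)) = (0,4) ∈ E(G2) ✓
  (2,3) → (φ(2),φ(3)) = (0,5) ∈ E(G2) ✓
  (2,4) → (φ(2),φ(4)) = (1,5) ∈ E(G2) ✓
  (2,5) → (φ(2),φ(5)) = (5,6) ∈ E(G2) ✓
  (3,5) → (φ(3),φ(5)) = (0,6) ∈ E(G2) ✓
All 6 edges of G1 map to edges of G2, and |E(G1)| = |E(G2)| = 6, so φ is a bijection on edges as well as vertices. Hence G1 ≅ G2.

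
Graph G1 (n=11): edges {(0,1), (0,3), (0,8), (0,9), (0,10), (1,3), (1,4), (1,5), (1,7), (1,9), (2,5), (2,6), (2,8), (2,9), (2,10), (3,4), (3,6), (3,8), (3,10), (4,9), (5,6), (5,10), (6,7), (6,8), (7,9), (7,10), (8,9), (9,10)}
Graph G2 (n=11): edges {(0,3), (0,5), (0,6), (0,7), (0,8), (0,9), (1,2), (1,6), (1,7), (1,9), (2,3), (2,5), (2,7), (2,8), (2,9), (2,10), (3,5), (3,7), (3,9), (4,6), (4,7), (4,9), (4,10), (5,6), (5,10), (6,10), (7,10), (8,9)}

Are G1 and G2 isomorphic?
Yes, isomorphic

The graphs are isomorphic.
One valid mapping φ: V(G1) → V(G2): 0→3, 1→9, 2→10, 3→0, 4→8, 5→4, 6→6, 7→1, 8→5, 9→2, 10→7

Verify φ preserves adjacency — for each edge of G1, its image is an edge of G2:
  (0,1) → (φ(0),φ(1)) = (3,9) ∈ E(G2) ✓
  (0,3) → (φ(0),φ(3)) = (0,3) ∈ E(G2) ✓
  (0,8) → (φ(0),φ(8)) = (3,5) ∈ E(G2) ✓
  (0,9) → (φ(0),φ(9)) = (2,3) ∈ E(G2) ✓
  (0,10) → (φ(0),φ(10)) = (3,7) ∈ E(G2) ✓
  (1,3) → (φ(1),φ(3)) = (0,9) ∈ E(G2) ✓
  (1,4) → (φ(1),φ(4)) = (8,9) ∈ E(G2) ✓
  (1,5) → (φ(1),φ(5)) = (4,9) ∈ E(G2) ✓
  (1,7) → (φ(1),φ(7)) = (1,9) ∈ E(G2) ✓
  (1,9) → (φ(1),φ(9)) = (2,9) ∈ E(G2) ✓
  (2,5) → (φ(2),φ(5)) = (4,10) ∈ E(G2) ✓
  (2,6) → (φ(2),φ(6)) = (6,10) ∈ E(G2) ✓
  (2,8) → (φ(2),φ(8)) = (5,10) ∈ E(G2) ✓
  (2,9) → (φ(2),φ(9)) = (2,10) ∈ E(G2) ✓
  (2,10) → (φ(2),φ(10)) = (7,10) ∈ E(G2) ✓
  (3,4) → (φ(3),φ(4)) = (0,8) ∈ E(G2) ✓
  (3,6) → (φ(3),φ(6)) = (0,6) ∈ E(G2) ✓
  (3,8) → (φ(3),φ(8)) = (0,5) ∈ E(G2) ✓
  (3,10) → (φ(3),φ(10)) = (0,7) ∈ E(G2) ✓
  (4,9) → (φ(4),φ(9)) = (2,8) ∈ E(G2) ✓
  (5,6) → (φ(5),φ(6)) = (4,6) ∈ E(G2) ✓
  (5,10) → (φ(5),φ(10)) = (4,7) ∈ E(G2) ✓
  (6,7) → (φ(6),φ(7)) = (1,6) ∈ E(G2) ✓
  (6,8) → (φ(6),φ(8)) = (5,6) ∈ E(G2) ✓
  (7,9) → (φ(7),φ(9)) = (1,2) ∈ E(G2) ✓
  (7,10) → (φ(7),φ(10)) = (1,7) ∈ E(G2) ✓
  (8,9) → (φ(8),φ(9)) = (2,5) ∈ E(G2) ✓
  (9,10) → (φ(9),φ(10)) = (2,7) ∈ E(G2) ✓
All 28 edges of G1 map to edges of G2, and |E(G1)| = |E(G2)| = 28, so φ is a bijection on edges as well as vertices. Hence G1 ≅ G2.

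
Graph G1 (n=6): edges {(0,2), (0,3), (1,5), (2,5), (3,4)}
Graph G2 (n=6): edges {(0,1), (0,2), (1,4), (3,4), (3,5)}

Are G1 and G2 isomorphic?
Yes, isomorphic

The graphs are isomorphic.
One valid mapping φ: V(G1) → V(G2): 0→1, 1→5, 2→4, 3→0, 4→2, 5→3

Verify φ preserves adjacency — for each edge of G1, its image is an edge of G2:
  (0,2) → (φ(0),φ(2)) = (1,4) ∈ E(G2) ✓
  (0,3) → (φ(0),φ(3)) = (0,1) ∈ E(G2) ✓
  (1,5) → (φ(1),φ(5)) = (3,5) ∈ E(G2) ✓
  (2,5) → (φ(2),φ(5)) = (3,4) ∈ E(G2) ✓
  (3,4) → (φ(3),φ(4)) = (0,2) ∈ E(G2) ✓
All 5 edges of G1 map to edges of G2, and |E(G1)| = |E(G2)| = 5, so φ is a bijection on edges as well as vertices. Hence G1 ≅ G2.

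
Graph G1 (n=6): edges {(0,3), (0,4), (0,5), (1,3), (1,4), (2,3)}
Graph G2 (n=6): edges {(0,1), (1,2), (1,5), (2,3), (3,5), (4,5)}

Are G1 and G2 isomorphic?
Yes, isomorphic

The graphs are isomorphic.
One valid mapping φ: V(G1) → V(G2): 0→1, 1→3, 2→4, 3→5, 4→2, 5→0

Verify φ preserves adjacency — for each edge of G1, its image is an edge of G2:
  (0,3) → (φ(0),φ(3)) = (1,5) ∈ E(G2) ✓
  (0,4) → (φ(0),φ(4)) = (1,2) ∈ E(G2) ✓
  (0,5) → (φ(0),φ(5)) = (0,1) ∈ E(G2) ✓
  (1,3) → (φ(1),φ(3)) = (3,5) ∈ E(G2) ✓
  (1,4) → (φ(1),φ(4)) = (2,3) ∈ E(G2) ✓
  (2,3) → (φ(2),φ(3)) = (4,5) ∈ E(G2) ✓
All 6 edges of G1 map to edges of G2, and |E(G1)| = |E(G2)| = 6, so φ is a bijection on edges as well as vertices. Hence G1 ≅ G2.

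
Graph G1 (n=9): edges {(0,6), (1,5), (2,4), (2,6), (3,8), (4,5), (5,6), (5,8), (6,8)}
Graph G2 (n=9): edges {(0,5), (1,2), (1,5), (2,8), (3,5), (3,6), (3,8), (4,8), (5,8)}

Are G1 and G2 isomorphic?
Yes, isomorphic

The graphs are isomorphic.
One valid mapping φ: V(G1) → V(G2): 0→4, 1→0, 2→2, 3→6, 4→1, 5→5, 6→8, 7→7, 8→3

Verify φ preserves adjacency — for each edge of G1, its image is an edge of G2:
  (0,6) → (φ(0),φ(6)) = (4,8) ∈ E(G2) ✓
  (1,5) → (φ(1),φ(5)) = (0,5) ∈ E(G2) ✓
  (2,4) → (φ(2),φ(4)) = (1,2) ∈ E(G2) ✓
  (2,6) → (φ(2),φ(6)) = (2,8) ∈ E(G2) ✓
  (3,8) → (φ(3),φ(8)) = (3,6) ∈ E(G2) ✓
  (4,5) → (φ(4),φ(5)) = (1,5) ∈ E(G2) ✓
  (5,6) → (φ(5),φ(6)) = (5,8) ∈ E(G2) ✓
  (5,8) → (φ(5),φ(8)) = (3,5) ∈ E(G2) ✓
  (6,8) → (φ(6),φ(8)) = (3,8) ∈ E(G2) ✓
All 9 edges of G1 map to edges of G2, and |E(G1)| = |E(G2)| = 9, so φ is a bijection on edges as well as vertices. Hence G1 ≅ G2.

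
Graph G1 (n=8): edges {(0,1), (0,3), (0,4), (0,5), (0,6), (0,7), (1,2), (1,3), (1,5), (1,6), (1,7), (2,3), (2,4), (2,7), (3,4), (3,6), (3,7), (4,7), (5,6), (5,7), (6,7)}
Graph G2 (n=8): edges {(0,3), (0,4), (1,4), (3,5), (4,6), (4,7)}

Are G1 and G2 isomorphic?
No, not isomorphic

The graphs are NOT isomorphic.

Connected components of G1: 1 component(s) with vertex sets [[0, 1, 2, 3, 4, 5, 6, 7]], sizes [8].
Connected components of G2: 2 component(s) with vertex sets [[2], [0, 1, 3, 4, 5, 6, 7]], sizes [1, 7].
The number of connected components (and the multiset of component sizes) is an isomorphism invariant — an isomorphism maps each component of G1 bijectively onto a component of G2. Since G1 has 1 component(s) and G2 has 2, they cannot be isomorphic.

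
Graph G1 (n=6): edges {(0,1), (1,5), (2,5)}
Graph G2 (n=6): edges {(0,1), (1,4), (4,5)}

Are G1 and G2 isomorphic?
Yes, isomorphic

The graphs are isomorphic.
One valid mapping φ: V(G1) → V(G2): 0→5, 1→4, 2→0, 3→3, 4→2, 5→1

Verify φ preserves adjacency — for each edge of G1, its image is an edge of G2:
  (0,1) → (φ(0),φ(1)) = (4,5) ∈ E(G2) ✓
  (1,5) → (φ(1),φ(5)) = (1,4) ∈ E(G2) ✓
  (2,5) → (φ(2),φ(5)) = (0,1) ∈ E(G2) ✓
All 3 edges of G1 map to edges of G2, and |E(G1)| = |E(G2)| = 3, so φ is a bijection on edges as well as vertices. Hence G1 ≅ G2.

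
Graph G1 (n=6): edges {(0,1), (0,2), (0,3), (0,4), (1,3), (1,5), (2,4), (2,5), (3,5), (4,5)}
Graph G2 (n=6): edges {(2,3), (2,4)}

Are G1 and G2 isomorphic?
No, not isomorphic

The graphs are NOT isomorphic.

Connected components of G1: 1 component(s) with vertex sets [[0, 1, 2, 3, 4, 5]], sizes [6].
Connected components of G2: 4 component(s) with vertex sets [[0], [1], [5], [2, 3, 4]], sizes [1, 1, 1, 3].
The number of connected components (and the multiset of component sizes) is an isomorphism invariant — an isomorphism maps each component of G1 bijectively onto a component of G2. Since G1 has 1 component(s) and G2 has 4, they cannot be isomorphic.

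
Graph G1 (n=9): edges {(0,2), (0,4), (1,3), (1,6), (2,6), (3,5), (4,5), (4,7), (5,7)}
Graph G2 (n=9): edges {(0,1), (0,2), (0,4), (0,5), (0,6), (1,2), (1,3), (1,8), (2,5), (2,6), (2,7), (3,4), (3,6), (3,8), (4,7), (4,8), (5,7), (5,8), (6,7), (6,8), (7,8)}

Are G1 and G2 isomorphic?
No, not isomorphic

The graphs are NOT isomorphic.

Degrees in G1: deg(0)=2, deg(1)=2, deg(2)=2, deg(3)=2, deg(4)=3, deg(5)=3, deg(6)=2, deg(7)=2, deg(8)=0.
Sorted degree sequence of G1: [3, 3, 2, 2, 2, 2, 2, 2, 0].
Degrees in G2: deg(0)=5, deg(1)=4, deg(2)=5, deg(3)=4, deg(4)=4, deg(5)=4, deg(6)=5, deg(7)=5, deg(8)=6.
Sorted degree sequence of G2: [6, 5, 5, 5, 5, 4, 4, 4, 4].
The (sorted) degree sequence is an isomorphism invariant, so since G1 and G2 have different degree sequences they cannot be isomorphic.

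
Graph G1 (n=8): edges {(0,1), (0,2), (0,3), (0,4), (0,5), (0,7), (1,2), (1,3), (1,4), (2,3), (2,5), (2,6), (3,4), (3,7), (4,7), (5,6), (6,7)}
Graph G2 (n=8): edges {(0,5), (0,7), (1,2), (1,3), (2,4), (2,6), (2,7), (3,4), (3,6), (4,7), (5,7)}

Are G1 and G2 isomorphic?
No, not isomorphic

The graphs are NOT isomorphic.

Degrees in G1: deg(0)=6, deg(1)=4, deg(2)=5, deg(3)=5, deg(4)=4, deg(5)=3, deg(6)=3, deg(7)=4.
Sorted degree sequence of G1: [6, 5, 5, 4, 4, 4, 3, 3].
Degrees in G2: deg(0)=2, deg(1)=2, deg(2)=4, deg(3)=3, deg(4)=3, deg(5)=2, deg(6)=2, deg(7)=4.
Sorted degree sequence of G2: [4, 4, 3, 3, 2, 2, 2, 2].
The (sorted) degree sequence is an isomorphism invariant, so since G1 and G2 have different degree sequences they cannot be isomorphic.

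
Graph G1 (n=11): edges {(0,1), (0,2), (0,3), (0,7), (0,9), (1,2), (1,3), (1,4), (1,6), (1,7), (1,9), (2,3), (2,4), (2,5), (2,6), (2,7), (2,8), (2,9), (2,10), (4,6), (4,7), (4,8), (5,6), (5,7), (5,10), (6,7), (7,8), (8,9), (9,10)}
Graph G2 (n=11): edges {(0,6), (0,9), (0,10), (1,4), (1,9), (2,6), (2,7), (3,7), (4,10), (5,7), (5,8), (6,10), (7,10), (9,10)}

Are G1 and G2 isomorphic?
No, not isomorphic

The graphs are NOT isomorphic.

Degrees in G1: deg(0)=5, deg(1)=7, deg(2)=10, deg(3)=3, deg(4)=5, deg(5)=4, deg(6)=5, deg(7)=7, deg(8)=4, deg(9)=5, deg(10)=3.
Sorted degree sequence of G1: [10, 7, 7, 5, 5, 5, 5, 4, 4, 3, 3].
Degrees in G2: deg(0)=3, deg(1)=2, deg(2)=2, deg(3)=1, deg(4)=2, deg(5)=2, deg(6)=3, deg(7)=4, deg(8)=1, deg(9)=3, deg(10)=5.
Sorted degree sequence of G2: [5, 4, 3, 3, 3, 2, 2, 2, 2, 1, 1].
The (sorted) degree sequence is an isomorphism invariant, so since G1 and G2 have different degree sequences they cannot be isomorphic.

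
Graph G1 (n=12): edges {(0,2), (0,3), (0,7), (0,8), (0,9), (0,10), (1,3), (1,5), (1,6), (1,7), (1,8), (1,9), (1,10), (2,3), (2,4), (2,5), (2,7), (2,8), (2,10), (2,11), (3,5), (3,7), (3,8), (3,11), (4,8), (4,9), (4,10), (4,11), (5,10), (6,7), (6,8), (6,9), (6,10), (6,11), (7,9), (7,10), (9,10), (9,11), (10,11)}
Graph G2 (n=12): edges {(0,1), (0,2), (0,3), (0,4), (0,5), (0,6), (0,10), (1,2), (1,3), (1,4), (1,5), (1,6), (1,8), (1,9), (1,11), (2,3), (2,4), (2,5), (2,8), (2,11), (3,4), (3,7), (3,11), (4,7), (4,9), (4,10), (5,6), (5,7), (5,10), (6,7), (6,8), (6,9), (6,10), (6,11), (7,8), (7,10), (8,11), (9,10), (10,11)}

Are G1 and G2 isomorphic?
Yes, isomorphic

The graphs are isomorphic.
One valid mapping φ: V(G1) → V(G2): 0→5, 1→4, 2→6, 3→10, 4→8, 5→9, 6→3, 7→0, 8→7, 9→2, 10→1, 11→11

Verify φ preserves adjacency — for each edge of G1, its image is an edge of G2:
  (0,2) → (φ(0),φ(2)) = (5,6) ∈ E(G2) ✓
  (0,3) → (φ(0),φ(3)) = (5,10) ∈ E(G2) ✓
  (0,7) → (φ(0),φ(7)) = (0,5) ∈ E(G2) ✓
  (0,8) → (φ(0),φ(8)) = (5,7) ∈ E(G2) ✓
  (0,9) → (φ(0),φ(9)) = (2,5) ∈ E(G2) ✓
  (0,10) → (φ(0),φ(10)) = (1,5) ∈ E(G2) ✓
  (1,3) → (φ(1),φ(3)) = (4,10) ∈ E(G2) ✓
  (1,5) → (φ(1),φ(5)) = (4,9) ∈ E(G2) ✓
  (1,6) → (φ(1),φ(6)) = (3,4) ∈ E(G2) ✓
  (1,7) → (φ(1),φ(7)) = (0,4) ∈ E(G2) ✓
  (1,8) → (φ(1),φ(8)) = (4,7) ∈ E(G2) ✓
  (1,9) → (φ(1),φ(9)) = (2,4) ∈ E(G2) ✓
  (1,10) → (φ(1),φ(10)) = (1,4) ∈ E(G2) ✓
  (2,3) → (φ(2),φ(3)) = (6,10) ∈ E(G2) ✓
  (2,4) → (φ(2),φ(4)) = (6,8) ∈ E(G2) ✓
  (2,5) → (φ(2),φ(5)) = (6,9) ∈ E(G2) ✓
  (2,7) → (φ(2),φ(7)) = (0,6) ∈ E(G2) ✓
  (2,8) → (φ(2),φ(8)) = (6,7) ∈ E(G2) ✓
  (2,10) → (φ(2),φ(10)) = (1,6) ∈ E(G2) ✓
  (2,11) → (φ(2),φ(11)) = (6,11) ∈ E(G2) ✓
  (3,5) → (φ(3),φ(5)) = (9,10) ∈ E(G2) ✓
  (3,7) → (φ(3),φ(7)) = (0,10) ∈ E(G2) ✓
  (3,8) → (φ(3),φ(8)) = (7,10) ∈ E(G2) ✓
  (3,11) → (φ(3),φ(11)) = (10,11) ∈ E(G2) ✓
  (4,8) → (φ(4),φ(8)) = (7,8) ∈ E(G2) ✓
  (4,9) → (φ(4),φ(9)) = (2,8) ∈ E(G2) ✓
  (4,10) → (φ(4),φ(10)) = (1,8) ∈ E(G2) ✓
  (4,11) → (φ(4),φ(11)) = (8,11) ∈ E(G2) ✓
  (5,10) → (φ(5),φ(10)) = (1,9) ∈ E(G2) ✓
  (6,7) → (φ(6),φ(7)) = (0,3) ∈ E(G2) ✓
  (6,8) → (φ(6),φ(8)) = (3,7) ∈ E(G2) ✓
  (6,9) → (φ(6),φ(9)) = (2,3) ∈ E(G2) ✓
  (6,10) → (φ(6),φ(10)) = (1,3) ∈ E(G2) ✓
  (6,11) → (φ(6),φ(11)) = (3,11) ∈ E(G2) ✓
  (7,9) → (φ(7),φ(9)) = (0,2) ∈ E(G2) ✓
  (7,10) → (φ(7),φ(10)) = (0,1) ∈ E(G2) ✓
  (9,10) → (φ(9),φ(10)) = (1,2) ∈ E(G2) ✓
  (9,11) → (φ(9),φ(11)) = (2,11) ∈ E(G2) ✓
  (10,11) → (φ(10),φ(11)) = (1,11) ∈ E(G2) ✓
All 39 edges of G1 map to edges of G2, and |E(G1)| = |E(G2)| = 39, so φ is a bijection on edges as well as vertices. Hence G1 ≅ G2.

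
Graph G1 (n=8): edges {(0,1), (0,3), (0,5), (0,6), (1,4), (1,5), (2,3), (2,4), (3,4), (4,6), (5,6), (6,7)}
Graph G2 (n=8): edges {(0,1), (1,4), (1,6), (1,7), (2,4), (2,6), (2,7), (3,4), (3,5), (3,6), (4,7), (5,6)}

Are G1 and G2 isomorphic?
Yes, isomorphic

The graphs are isomorphic.
One valid mapping φ: V(G1) → V(G2): 0→4, 1→2, 2→5, 3→3, 4→6, 5→7, 6→1, 7→0

Verify φ preserves adjacency — for each edge of G1, its image is an edge of G2:
  (0,1) → (φ(0),φ(1)) = (2,4) ∈ E(G2) ✓
  (0,3) → (φ(0),φ(3)) = (3,4) ∈ E(G2) ✓
  (0,5) → (φ(0),φ(5)) = (4,7) ∈ E(G2) ✓
  (0,6) → (φ(0),φ(6)) = (1,4) ∈ E(G2) ✓
  (1,4) → (φ(1),φ(4)) = (2,6) ∈ E(G2) ✓
  (1,5) → (φ(1),φ(5)) = (2,7) ∈ E(G2) ✓
  (2,3) → (φ(2),φ(3)) = (3,5) ∈ E(G2) ✓
  (2,4) → (φ(2),φ(4)) = (5,6) ∈ E(G2) ✓
  (3,4) → (φ(3),φ(4)) = (3,6) ∈ E(G2) ✓
  (4,6) → (φ(4),φ(6)) = (1,6) ∈ E(G2) ✓
  (5,6) → (φ(5),φ(6)) = (1,7) ∈ E(G2) ✓
  (6,7) → (φ(6),φ(7)) = (0,1) ∈ E(G2) ✓
All 12 edges of G1 map to edges of G2, and |E(G1)| = |E(G2)| = 12, so φ is a bijection on edges as well as vertices. Hence G1 ≅ G2.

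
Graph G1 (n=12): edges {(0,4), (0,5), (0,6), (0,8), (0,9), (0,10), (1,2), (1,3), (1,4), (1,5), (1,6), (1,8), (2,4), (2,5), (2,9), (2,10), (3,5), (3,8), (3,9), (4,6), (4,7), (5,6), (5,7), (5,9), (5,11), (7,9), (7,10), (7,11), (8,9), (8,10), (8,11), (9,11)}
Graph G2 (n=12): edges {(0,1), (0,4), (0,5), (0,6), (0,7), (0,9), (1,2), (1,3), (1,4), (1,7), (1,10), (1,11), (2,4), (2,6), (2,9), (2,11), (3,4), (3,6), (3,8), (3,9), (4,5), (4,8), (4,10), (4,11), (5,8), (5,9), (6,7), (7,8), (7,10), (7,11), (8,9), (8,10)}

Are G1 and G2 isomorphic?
Yes, isomorphic

The graphs are isomorphic.
One valid mapping φ: V(G1) → V(G2): 0→0, 1→8, 2→3, 3→10, 4→9, 5→4, 6→5, 7→2, 8→7, 9→1, 10→6, 11→11

Verify φ preserves adjacency — for each edge of G1, its image is an edge of G2:
  (0,4) → (φ(0),φ(4)) = (0,9) ∈ E(G2) ✓
  (0,5) → (φ(0),φ(5)) = (0,4) ∈ E(G2) ✓
  (0,6) → (φ(0),φ(6)) = (0,5) ∈ E(G2) ✓
  (0,8) → (φ(0),φ(8)) = (0,7) ∈ E(G2) ✓
  (0,9) → (φ(0),φ(9)) = (0,1) ∈ E(G2) ✓
  (0,10) → (φ(0),φ(10)) = (0,6) ∈ E(G2) ✓
  (1,2) → (φ(1),φ(2)) = (3,8) ∈ E(G2) ✓
  (1,3) → (φ(1),φ(3)) = (8,10) ∈ E(G2) ✓
  (1,4) → (φ(1),φ(4)) = (8,9) ∈ E(G2) ✓
  (1,5) → (φ(1),φ(5)) = (4,8) ∈ E(G2) ✓
  (1,6) → (φ(1),φ(6)) = (5,8) ∈ E(G2) ✓
  (1,8) → (φ(1),φ(8)) = (7,8) ∈ E(G2) ✓
  (2,4) → (φ(2),φ(4)) = (3,9) ∈ E(G2) ✓
  (2,5) → (φ(2),φ(5)) = (3,4) ∈ E(G2) ✓
  (2,9) → (φ(2),φ(9)) = (1,3) ∈ E(G2) ✓
  (2,10) → (φ(2),φ(10)) = (3,6) ∈ E(G2) ✓
  (3,5) → (φ(3),φ(5)) = (4,10) ∈ E(G2) ✓
  (3,8) → (φ(3),φ(8)) = (7,10) ∈ E(G2) ✓
  (3,9) → (φ(3),φ(9)) = (1,10) ∈ E(G2) ✓
  (4,6) → (φ(4),φ(6)) = (5,9) ∈ E(G2) ✓
  (4,7) → (φ(4),φ(7)) = (2,9) ∈ E(G2) ✓
  (5,6) → (φ(5),φ(6)) = (4,5) ∈ E(G2) ✓
  (5,7) → (φ(5),φ(7)) = (2,4) ∈ E(G2) ✓
  (5,9) → (φ(5),φ(9)) = (1,4) ∈ E(G2) ✓
  (5,11) → (φ(5),φ(11)) = (4,11) ∈ E(G2) ✓
  (7,9) → (φ(7),φ(9)) = (1,2) ∈ E(G2) ✓
  (7,10) → (φ(7),φ(10)) = (2,6) ∈ E(G2) ✓
  (7,11) → (φ(7),φ(11)) = (2,11) ∈ E(G2) ✓
  (8,9) → (φ(8),φ(9)) = (1,7) ∈ E(G2) ✓
  (8,10) → (φ(8),φ(10)) = (6,7) ∈ E(G2) ✓
  (8,11) → (φ(8),φ(11)) = (7,11) ∈ E(G2) ✓
  (9,11) → (φ(9),φ(11)) = (1,11) ∈ E(G2) ✓
All 32 edges of G1 map to edges of G2, and |E(G1)| = |E(G2)| = 32, so φ is a bijection on edges as well as vertices. Hence G1 ≅ G2.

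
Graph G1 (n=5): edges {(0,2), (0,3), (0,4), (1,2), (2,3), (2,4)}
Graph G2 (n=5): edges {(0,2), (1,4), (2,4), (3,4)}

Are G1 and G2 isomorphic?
No, not isomorphic

The graphs are NOT isomorphic.

Counting triangles (3-cliques): G1 has 2, G2 has 0.
Triangle count is an isomorphism invariant, so differing triangle counts rule out isomorphism.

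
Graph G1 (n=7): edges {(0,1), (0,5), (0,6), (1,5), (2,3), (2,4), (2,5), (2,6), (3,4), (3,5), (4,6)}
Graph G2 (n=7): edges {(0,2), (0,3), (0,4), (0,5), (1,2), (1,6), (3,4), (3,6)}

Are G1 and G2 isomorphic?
No, not isomorphic

The graphs are NOT isomorphic.

Degrees in G1: deg(0)=3, deg(1)=2, deg(2)=4, deg(3)=3, deg(4)=3, deg(5)=4, deg(6)=3.
Sorted degree sequence of G1: [4, 4, 3, 3, 3, 3, 2].
Degrees in G2: deg(0)=4, deg(1)=2, deg(2)=2, deg(3)=3, deg(4)=2, deg(5)=1, deg(6)=2.
Sorted degree sequence of G2: [4, 3, 2, 2, 2, 2, 1].
The (sorted) degree sequence is an isomorphism invariant, so since G1 and G2 have different degree sequences they cannot be isomorphic.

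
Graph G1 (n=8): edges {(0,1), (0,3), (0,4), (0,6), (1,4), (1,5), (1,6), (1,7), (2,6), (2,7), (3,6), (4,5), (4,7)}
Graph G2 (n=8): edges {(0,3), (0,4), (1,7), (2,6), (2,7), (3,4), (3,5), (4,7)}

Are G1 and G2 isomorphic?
No, not isomorphic

The graphs are NOT isomorphic.

Degrees in G1: deg(0)=4, deg(1)=5, deg(2)=2, deg(3)=2, deg(4)=4, deg(5)=2, deg(6)=4, deg(7)=3.
Sorted degree sequence of G1: [5, 4, 4, 4, 3, 2, 2, 2].
Degrees in G2: deg(0)=2, deg(1)=1, deg(2)=2, deg(3)=3, deg(4)=3, deg(5)=1, deg(6)=1, deg(7)=3.
Sorted degree sequence of G2: [3, 3, 3, 2, 2, 1, 1, 1].
The (sorted) degree sequence is an isomorphism invariant, so since G1 and G2 have different degree sequences they cannot be isomorphic.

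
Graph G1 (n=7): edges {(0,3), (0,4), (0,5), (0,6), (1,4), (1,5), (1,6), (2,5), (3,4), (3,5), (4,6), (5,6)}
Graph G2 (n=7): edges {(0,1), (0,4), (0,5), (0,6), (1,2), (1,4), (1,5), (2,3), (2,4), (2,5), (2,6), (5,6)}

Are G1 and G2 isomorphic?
Yes, isomorphic

The graphs are isomorphic.
One valid mapping φ: V(G1) → V(G2): 0→5, 1→4, 2→3, 3→6, 4→0, 5→2, 6→1

Verify φ preserves adjacency — for each edge of G1, its image is an edge of G2:
  (0,3) → (φ(0),φ(3)) = (5,6) ∈ E(G2) ✓
  (0,4) → (φ(0),φ(4)) = (0,5) ∈ E(G2) ✓
  (0,5) → (φ(0),φ(5)) = (2,5) ∈ E(G2) ✓
  (0,6) → (φ(0),φ(6)) = (1,5) ∈ E(G2) ✓
  (1,4) → (φ(1),φ(4)) = (0,4) ∈ E(G2) ✓
  (1,5) → (φ(1),φ(5)) = (2,4) ∈ E(G2) ✓
  (1,6) → (φ(1),φ(6)) = (1,4) ∈ E(G2) ✓
  (2,5) → (φ(2),φ(5)) = (2,3) ∈ E(G2) ✓
  (3,4) → (φ(3),φ(4)) = (0,6) ∈ E(G2) ✓
  (3,5) → (φ(3),φ(5)) = (2,6) ∈ E(G2) ✓
  (4,6) → (φ(4),φ(6)) = (0,1) ∈ E(G2) ✓
  (5,6) → (φ(5),φ(6)) = (1,2) ∈ E(G2) ✓
All 12 edges of G1 map to edges of G2, and |E(G1)| = |E(G2)| = 12, so φ is a bijection on edges as well as vertices. Hence G1 ≅ G2.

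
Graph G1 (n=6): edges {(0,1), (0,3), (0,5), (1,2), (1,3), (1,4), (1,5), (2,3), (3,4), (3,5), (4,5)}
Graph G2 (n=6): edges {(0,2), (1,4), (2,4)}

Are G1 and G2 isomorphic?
No, not isomorphic

The graphs are NOT isomorphic.

Counting triangles (3-cliques): G1 has 8, G2 has 0.
Triangle count is an isomorphism invariant, so differing triangle counts rule out isomorphism.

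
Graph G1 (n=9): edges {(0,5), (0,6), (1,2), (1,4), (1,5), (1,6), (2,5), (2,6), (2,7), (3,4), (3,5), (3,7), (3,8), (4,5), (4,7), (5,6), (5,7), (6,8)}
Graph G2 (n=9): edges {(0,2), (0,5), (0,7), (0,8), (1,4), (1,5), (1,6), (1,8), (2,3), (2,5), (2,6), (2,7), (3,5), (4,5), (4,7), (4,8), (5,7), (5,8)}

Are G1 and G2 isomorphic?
Yes, isomorphic

The graphs are isomorphic.
One valid mapping φ: V(G1) → V(G2): 0→3, 1→0, 2→7, 3→1, 4→8, 5→5, 6→2, 7→4, 8→6

Verify φ preserves adjacency — for each edge of G1, its image is an edge of G2:
  (0,5) → (φ(0),φ(5)) = (3,5) ∈ E(G2) ✓
  (0,6) → (φ(0),φ(6)) = (2,3) ∈ E(G2) ✓
  (1,2) → (φ(1),φ(2)) = (0,7) ∈ E(G2) ✓
  (1,4) → (φ(1),φ(4)) = (0,8) ∈ E(G2) ✓
  (1,5) → (φ(1),φ(5)) = (0,5) ∈ E(G2) ✓
  (1,6) → (φ(1),φ(6)) = (0,2) ∈ E(G2) ✓
  (2,5) → (φ(2),φ(5)) = (5,7) ∈ E(G2) ✓
  (2,6) → (φ(2),φ(6)) = (2,7) ∈ E(G2) ✓
  (2,7) → (φ(2),φ(7)) = (4,7) ∈ E(G2) ✓
  (3,4) → (φ(3),φ(4)) = (1,8) ∈ E(G2) ✓
  (3,5) → (φ(3),φ(5)) = (1,5) ∈ E(G2) ✓
  (3,7) → (φ(3),φ(7)) = (1,4) ∈ E(G2) ✓
  (3,8) → (φ(3),φ(8)) = (1,6) ∈ E(G2) ✓
  (4,5) → (φ(4),φ(5)) = (5,8) ∈ E(G2) ✓
  (4,7) → (φ(4),φ(7)) = (4,8) ∈ E(G2) ✓
  (5,6) → (φ(5),φ(6)) = (2,5) ∈ E(G2) ✓
  (5,7) → (φ(5),φ(7)) = (4,5) ∈ E(G2) ✓
  (6,8) → (φ(6),φ(8)) = (2,6) ∈ E(G2) ✓
All 18 edges of G1 map to edges of G2, and |E(G1)| = |E(G2)| = 18, so φ is a bijection on edges as well as vertices. Hence G1 ≅ G2.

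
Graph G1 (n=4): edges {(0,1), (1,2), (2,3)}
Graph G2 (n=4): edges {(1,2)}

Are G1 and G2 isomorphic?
No, not isomorphic

The graphs are NOT isomorphic.

Counting edges: G1 has 3 edge(s); G2 has 1 edge(s).
Edge count is an isomorphism invariant (a bijection on vertices induces a bijection on edges), so differing edge counts rule out isomorphism.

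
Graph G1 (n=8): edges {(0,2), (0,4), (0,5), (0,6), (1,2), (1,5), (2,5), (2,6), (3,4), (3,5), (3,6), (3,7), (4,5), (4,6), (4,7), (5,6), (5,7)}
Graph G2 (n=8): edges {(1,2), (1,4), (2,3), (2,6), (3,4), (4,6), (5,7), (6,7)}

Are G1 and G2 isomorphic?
No, not isomorphic

The graphs are NOT isomorphic.

Counting triangles (3-cliques): G1 has 14, G2 has 0.
Triangle count is an isomorphism invariant, so differing triangle counts rule out isomorphism.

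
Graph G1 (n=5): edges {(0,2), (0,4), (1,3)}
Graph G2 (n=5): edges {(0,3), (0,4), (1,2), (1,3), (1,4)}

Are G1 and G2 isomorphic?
No, not isomorphic

The graphs are NOT isomorphic.

Degrees in G1: deg(0)=2, deg(1)=1, deg(2)=1, deg(3)=1, deg(4)=1.
Sorted degree sequence of G1: [2, 1, 1, 1, 1].
Degrees in G2: deg(0)=2, deg(1)=3, deg(2)=1, deg(3)=2, deg(4)=2.
Sorted degree sequence of G2: [3, 2, 2, 2, 1].
The (sorted) degree sequence is an isomorphism invariant, so since G1 and G2 have different degree sequences they cannot be isomorphic.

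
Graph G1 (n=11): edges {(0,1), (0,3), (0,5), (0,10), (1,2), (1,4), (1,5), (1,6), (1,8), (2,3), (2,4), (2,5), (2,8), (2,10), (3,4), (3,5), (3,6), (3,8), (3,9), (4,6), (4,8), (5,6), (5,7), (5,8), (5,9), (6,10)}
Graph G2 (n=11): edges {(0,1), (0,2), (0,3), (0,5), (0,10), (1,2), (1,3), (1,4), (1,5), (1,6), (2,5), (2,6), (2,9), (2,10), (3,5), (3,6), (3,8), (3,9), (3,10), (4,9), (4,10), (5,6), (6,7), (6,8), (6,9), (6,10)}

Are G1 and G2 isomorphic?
Yes, isomorphic

The graphs are isomorphic.
One valid mapping φ: V(G1) → V(G2): 0→9, 1→2, 2→1, 3→3, 4→0, 5→6, 6→10, 7→7, 8→5, 9→8, 10→4

Verify φ preserves adjacency — for each edge of G1, its image is an edge of G2:
  (0,1) → (φ(0),φ(1)) = (2,9) ∈ E(G2) ✓
  (0,3) → (φ(0),φ(3)) = (3,9) ∈ E(G2) ✓
  (0,5) → (φ(0),φ(5)) = (6,9) ∈ E(G2) ✓
  (0,10) → (φ(0),φ(10)) = (4,9) ∈ E(G2) ✓
  (1,2) → (φ(1),φ(2)) = (1,2) ∈ E(G2) ✓
  (1,4) → (φ(1),φ(4)) = (0,2) ∈ E(G2) ✓
  (1,5) → (φ(1),φ(5)) = (2,6) ∈ E(G2) ✓
  (1,6) → (φ(1),φ(6)) = (2,10) ∈ E(G2) ✓
  (1,8) → (φ(1),φ(8)) = (2,5) ∈ E(G2) ✓
  (2,3) → (φ(2),φ(3)) = (1,3) ∈ E(G2) ✓
  (2,4) → (φ(2),φ(4)) = (0,1) ∈ E(G2) ✓
  (2,5) → (φ(2),φ(5)) = (1,6) ∈ E(G2) ✓
  (2,8) → (φ(2),φ(8)) = (1,5) ∈ E(G2) ✓
  (2,10) → (φ(2),φ(10)) = (1,4) ∈ E(G2) ✓
  (3,4) → (φ(3),φ(4)) = (0,3) ∈ E(G2) ✓
  (3,5) → (φ(3),φ(5)) = (3,6) ∈ E(G2) ✓
  (3,6) → (φ(3),φ(6)) = (3,10) ∈ E(G2) ✓
  (3,8) → (φ(3),φ(8)) = (3,5) ∈ E(G2) ✓
  (3,9) → (φ(3),φ(9)) = (3,8) ∈ E(G2) ✓
  (4,6) → (φ(4),φ(6)) = (0,10) ∈ E(G2) ✓
  (4,8) → (φ(4),φ(8)) = (0,5) ∈ E(G2) ✓
  (5,6) → (φ(5),φ(6)) = (6,10) ∈ E(G2) ✓
  (5,7) → (φ(5),φ(7)) = (6,7) ∈ E(G2) ✓
  (5,8) → (φ(5),φ(8)) = (5,6) ∈ E(G2) ✓
  (5,9) → (φ(5),φ(9)) = (6,8) ∈ E(G2) ✓
  (6,10) → (φ(6),φ(10)) = (4,10) ∈ E(G2) ✓
All 26 edges of G1 map to edges of G2, and |E(G1)| = |E(G2)| = 26, so φ is a bijection on edges as well as vertices. Hence G1 ≅ G2.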